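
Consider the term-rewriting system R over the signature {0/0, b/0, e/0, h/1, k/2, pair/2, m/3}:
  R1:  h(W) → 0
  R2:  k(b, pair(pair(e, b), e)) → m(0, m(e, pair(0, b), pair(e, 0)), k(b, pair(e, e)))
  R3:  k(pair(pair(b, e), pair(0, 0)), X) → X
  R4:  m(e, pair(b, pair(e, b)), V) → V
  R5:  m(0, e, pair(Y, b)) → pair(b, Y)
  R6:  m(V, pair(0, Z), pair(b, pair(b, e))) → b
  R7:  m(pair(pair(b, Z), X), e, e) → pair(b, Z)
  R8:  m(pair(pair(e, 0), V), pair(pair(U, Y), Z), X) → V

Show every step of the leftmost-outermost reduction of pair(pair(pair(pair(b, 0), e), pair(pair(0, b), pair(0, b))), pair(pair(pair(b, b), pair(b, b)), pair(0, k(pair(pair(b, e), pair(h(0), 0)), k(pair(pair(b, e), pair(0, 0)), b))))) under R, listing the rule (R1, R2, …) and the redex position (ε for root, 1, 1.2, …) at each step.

1. pair(pair(pair(pair(b, 0), e), pair(pair(0, b), pair(0, b))), pair(pair(pair(b, b), pair(b, b)), pair(0, k(pair(pair(b, e), pair(h(0), 0)), k(pair(pair(b, e), pair(0, 0)), b)))))  →  pair(pair(pair(pair(b, 0), e), pair(pair(0, b), pair(0, b))), pair(pair(pair(b, b), pair(b, b)), pair(0, k(pair(pair(b, e), pair(0, 0)), k(pair(pair(b, e), pair(0, 0)), b)))))   [R1 at 2.2.2.1.2.1]
2. pair(pair(pair(pair(b, 0), e), pair(pair(0, b), pair(0, b))), pair(pair(pair(b, b), pair(b, b)), pair(0, k(pair(pair(b, e), pair(0, 0)), k(pair(pair(b, e), pair(0, 0)), b)))))  →  pair(pair(pair(pair(b, 0), e), pair(pair(0, b), pair(0, b))), pair(pair(pair(b, b), pair(b, b)), pair(0, k(pair(pair(b, e), pair(0, 0)), b))))   [R3 at 2.2.2]
3. pair(pair(pair(pair(b, 0), e), pair(pair(0, b), pair(0, b))), pair(pair(pair(b, b), pair(b, b)), pair(0, k(pair(pair(b, e), pair(0, 0)), b))))  →  pair(pair(pair(pair(b, 0), e), pair(pair(0, b), pair(0, b))), pair(pair(pair(b, b), pair(b, b)), pair(0, b)))   [R3 at 2.2.2]

pair(pair(pair(pair(b, 0), e), pair(pair(0, b), pair(0, b))), pair(pair(pair(b, b), pair(b, b)), pair(0, b)))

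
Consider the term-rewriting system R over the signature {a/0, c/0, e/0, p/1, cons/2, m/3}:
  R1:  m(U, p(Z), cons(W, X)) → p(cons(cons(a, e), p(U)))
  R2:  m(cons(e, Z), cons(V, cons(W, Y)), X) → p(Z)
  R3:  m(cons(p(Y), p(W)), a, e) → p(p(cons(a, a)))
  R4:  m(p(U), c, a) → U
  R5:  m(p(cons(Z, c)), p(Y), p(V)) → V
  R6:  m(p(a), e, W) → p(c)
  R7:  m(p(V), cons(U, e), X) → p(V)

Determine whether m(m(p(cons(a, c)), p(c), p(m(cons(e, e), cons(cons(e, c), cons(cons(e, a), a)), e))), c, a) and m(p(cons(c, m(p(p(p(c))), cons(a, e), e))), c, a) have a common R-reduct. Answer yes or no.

no — NF(t₁) = e, NF(t₂) = cons(c, p(p(p(c))))

Reduce t₁ = m(m(p(cons(a, c)), p(c), p(m(cons(e, e), cons(cons(e, c), cons(cons(e, a), a)), e))), c, a):
1. m(m(p(cons(a, c)), p(c), p(m(cons(e, e), cons(cons(e, c), cons(cons(e, a), a)), e))), c, a)  →  m(m(cons(e, e), cons(cons(e, c), cons(cons(e, a), a)), e), c, a)   [R5 at 1]
2. m(m(cons(e, e), cons(cons(e, c), cons(cons(e, a), a)), e), c, a)  →  m(p(e), c, a)   [R2 at 1]
3. m(p(e), c, a)  →  e   [R4 at ε]

Reduce t₂ = m(p(cons(c, m(p(p(p(c))), cons(a, e), e))), c, a):
1. m(p(cons(c, m(p(p(p(c))), cons(a, e), e))), c, a)  →  cons(c, m(p(p(p(c))), cons(a, e), e))   [R4 at ε]
2. cons(c, m(p(p(p(c))), cons(a, e), e))  →  cons(c, p(p(p(c))))   [R7 at 2]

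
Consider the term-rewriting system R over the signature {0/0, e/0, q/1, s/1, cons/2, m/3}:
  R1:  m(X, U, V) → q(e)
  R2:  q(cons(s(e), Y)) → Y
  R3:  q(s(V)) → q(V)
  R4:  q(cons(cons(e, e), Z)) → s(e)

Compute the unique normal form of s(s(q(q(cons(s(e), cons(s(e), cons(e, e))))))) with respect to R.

1. s(s(q(q(cons(s(e), cons(s(e), cons(e, e)))))))  →  s(s(q(cons(s(e), cons(e, e)))))   [R2 at 1.1.1]
2. s(s(q(cons(s(e), cons(e, e)))))  →  s(s(cons(e, e)))   [R2 at 1.1]

s(s(cons(e, e)))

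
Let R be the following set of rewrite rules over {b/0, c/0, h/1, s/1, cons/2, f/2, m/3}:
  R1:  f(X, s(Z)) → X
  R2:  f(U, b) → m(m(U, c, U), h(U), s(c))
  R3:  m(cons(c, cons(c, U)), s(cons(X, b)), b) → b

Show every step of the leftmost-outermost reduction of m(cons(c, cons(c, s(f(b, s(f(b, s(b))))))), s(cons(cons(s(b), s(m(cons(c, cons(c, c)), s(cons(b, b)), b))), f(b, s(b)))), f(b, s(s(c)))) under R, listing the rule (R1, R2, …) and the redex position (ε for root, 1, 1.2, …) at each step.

b

1. m(cons(c, cons(c, s(f(b, s(f(b, s(b))))))), s(cons(cons(s(b), s(m(cons(c, cons(c, c)), s(cons(b, b)), b))), f(b, s(b)))), f(b, s(s(c))))  →  m(cons(c, cons(c, s(b))), s(cons(cons(s(b), s(m(cons(c, cons(c, c)), s(cons(b, b)), b))), f(b, s(b)))), f(b, s(s(c))))   [R1 at 1.2.2.1]
2. m(cons(c, cons(c, s(b))), s(cons(cons(s(b), s(m(cons(c, cons(c, c)), s(cons(b, b)), b))), f(b, s(b)))), f(b, s(s(c))))  →  m(cons(c, cons(c, s(b))), s(cons(cons(s(b), s(b)), f(b, s(b)))), f(b, s(s(c))))   [R3 at 2.1.1.2.1]
3. m(cons(c, cons(c, s(b))), s(cons(cons(s(b), s(b)), f(b, s(b)))), f(b, s(s(c))))  →  m(cons(c, cons(c, s(b))), s(cons(cons(s(b), s(b)), b)), f(b, s(s(c))))   [R1 at 2.1.2]
4. m(cons(c, cons(c, s(b))), s(cons(cons(s(b), s(b)), b)), f(b, s(s(c))))  →  m(cons(c, cons(c, s(b))), s(cons(cons(s(b), s(b)), b)), b)   [R1 at 3]
5. m(cons(c, cons(c, s(b))), s(cons(cons(s(b), s(b)), b)), b)  →  b   [R3 at ε]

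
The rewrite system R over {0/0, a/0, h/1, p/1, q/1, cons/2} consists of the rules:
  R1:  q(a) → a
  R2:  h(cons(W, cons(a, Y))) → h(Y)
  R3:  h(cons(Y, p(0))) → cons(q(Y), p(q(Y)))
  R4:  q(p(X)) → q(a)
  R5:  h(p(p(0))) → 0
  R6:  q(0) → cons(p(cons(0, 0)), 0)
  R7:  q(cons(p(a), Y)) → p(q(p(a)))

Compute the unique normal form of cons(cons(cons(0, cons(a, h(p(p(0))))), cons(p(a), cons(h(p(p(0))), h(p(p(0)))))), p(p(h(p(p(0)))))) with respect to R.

1. cons(cons(cons(0, cons(a, h(p(p(0))))), cons(p(a), cons(h(p(p(0))), h(p(p(0)))))), p(p(h(p(p(0))))))  →  cons(cons(cons(0, cons(a, 0)), cons(p(a), cons(h(p(p(0))), h(p(p(0)))))), p(p(h(p(p(0))))))   [R5 at 1.1.2.2]
2. cons(cons(cons(0, cons(a, 0)), cons(p(a), cons(h(p(p(0))), h(p(p(0)))))), p(p(h(p(p(0))))))  →  cons(cons(cons(0, cons(a, 0)), cons(p(a), cons(0, h(p(p(0)))))), p(p(h(p(p(0))))))   [R5 at 1.2.2.1]
3. cons(cons(cons(0, cons(a, 0)), cons(p(a), cons(0, h(p(p(0)))))), p(p(h(p(p(0))))))  →  cons(cons(cons(0, cons(a, 0)), cons(p(a), cons(0, 0))), p(p(h(p(p(0))))))   [R5 at 1.2.2.2]
4. cons(cons(cons(0, cons(a, 0)), cons(p(a), cons(0, 0))), p(p(h(p(p(0))))))  →  cons(cons(cons(0, cons(a, 0)), cons(p(a), cons(0, 0))), p(p(0)))   [R5 at 2.1.1]

cons(cons(cons(0, cons(a, 0)), cons(p(a), cons(0, 0))), p(p(0)))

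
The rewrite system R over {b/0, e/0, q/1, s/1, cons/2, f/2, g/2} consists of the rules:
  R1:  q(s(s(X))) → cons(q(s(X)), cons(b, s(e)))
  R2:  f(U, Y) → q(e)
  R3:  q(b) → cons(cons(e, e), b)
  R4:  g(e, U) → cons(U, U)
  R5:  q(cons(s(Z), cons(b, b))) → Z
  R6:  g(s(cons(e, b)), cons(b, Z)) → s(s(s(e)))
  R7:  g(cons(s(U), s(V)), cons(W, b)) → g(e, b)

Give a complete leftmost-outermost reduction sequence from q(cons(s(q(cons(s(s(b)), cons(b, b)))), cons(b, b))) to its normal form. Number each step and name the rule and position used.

1. q(cons(s(q(cons(s(s(b)), cons(b, b)))), cons(b, b)))  →  q(cons(s(s(b)), cons(b, b)))   [R5 at ε]
2. q(cons(s(s(b)), cons(b, b)))  →  s(b)   [R5 at ε]

s(b)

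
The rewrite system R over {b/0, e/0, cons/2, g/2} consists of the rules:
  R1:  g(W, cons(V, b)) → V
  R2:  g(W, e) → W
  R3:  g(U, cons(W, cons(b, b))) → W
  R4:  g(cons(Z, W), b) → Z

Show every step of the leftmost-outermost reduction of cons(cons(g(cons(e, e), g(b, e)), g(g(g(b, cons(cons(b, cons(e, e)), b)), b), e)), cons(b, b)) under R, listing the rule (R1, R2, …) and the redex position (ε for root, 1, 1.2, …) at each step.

cons(cons(e, b), cons(b, b))

1. cons(cons(g(cons(e, e), g(b, e)), g(g(g(b, cons(cons(b, cons(e, e)), b)), b), e)), cons(b, b))  →  cons(cons(g(cons(e, e), b), g(g(g(b, cons(cons(b, cons(e, e)), b)), b), e)), cons(b, b))   [R2 at 1.1.2]
2. cons(cons(g(cons(e, e), b), g(g(g(b, cons(cons(b, cons(e, e)), b)), b), e)), cons(b, b))  →  cons(cons(e, g(g(g(b, cons(cons(b, cons(e, e)), b)), b), e)), cons(b, b))   [R4 at 1.1]
3. cons(cons(e, g(g(g(b, cons(cons(b, cons(e, e)), b)), b), e)), cons(b, b))  →  cons(cons(e, g(g(b, cons(cons(b, cons(e, e)), b)), b)), cons(b, b))   [R2 at 1.2]
4. cons(cons(e, g(g(b, cons(cons(b, cons(e, e)), b)), b)), cons(b, b))  →  cons(cons(e, g(cons(b, cons(e, e)), b)), cons(b, b))   [R1 at 1.2.1]
5. cons(cons(e, g(cons(b, cons(e, e)), b)), cons(b, b))  →  cons(cons(e, b), cons(b, b))   [R4 at 1.2]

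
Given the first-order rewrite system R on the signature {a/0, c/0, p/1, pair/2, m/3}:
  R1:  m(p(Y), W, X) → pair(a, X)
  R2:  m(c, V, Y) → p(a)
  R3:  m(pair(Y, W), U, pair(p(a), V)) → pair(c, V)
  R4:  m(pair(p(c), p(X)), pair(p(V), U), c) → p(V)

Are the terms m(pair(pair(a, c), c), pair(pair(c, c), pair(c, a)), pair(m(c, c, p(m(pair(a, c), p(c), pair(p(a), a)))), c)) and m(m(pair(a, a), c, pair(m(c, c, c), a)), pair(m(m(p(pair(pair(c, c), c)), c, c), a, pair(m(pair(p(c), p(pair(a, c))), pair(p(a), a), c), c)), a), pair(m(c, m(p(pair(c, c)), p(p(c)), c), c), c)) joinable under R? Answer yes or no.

yes — NF(t₁) = pair(c, c), NF(t₂) = pair(c, c)

Reduce t₁ = m(pair(pair(a, c), c), pair(pair(c, c), pair(c, a)), pair(m(c, c, p(m(pair(a, c), p(c), pair(p(a), a)))), c)):
1. m(pair(pair(a, c), c), pair(pair(c, c), pair(c, a)), pair(m(c, c, p(m(pair(a, c), p(c), pair(p(a), a)))), c))  →  m(pair(pair(a, c), c), pair(pair(c, c), pair(c, a)), pair(p(a), c))   [R2 at 3.1]
2. m(pair(pair(a, c), c), pair(pair(c, c), pair(c, a)), pair(p(a), c))  →  pair(c, c)   [R3 at ε]

Reduce t₂ = m(m(pair(a, a), c, pair(m(c, c, c), a)), pair(m(m(p(pair(pair(c, c), c)), c, c), a, pair(m(pair(p(c), p(pair(a, c))), pair(p(a), a), c), c)), a), pair(m(c, m(p(pair(c, c)), p(p(c)), c), c), c)):
1. m(m(pair(a, a), c, pair(m(c, c, c), a)), pair(m(m(p(pair(pair(c, c), c)), c, c), a, pair(m(pair(p(c), p(pair(a, c))), pair(p(a), a), c), c)), a), pair(m(c, m(p(pair(c, c)), p(p(c)), c), c), c))  →  m(m(pair(a, a), c, pair(p(a), a)), pair(m(m(p(pair(pair(c, c), c)), c, c), a, pair(m(pair(p(c), p(pair(a, c))), pair(p(a), a), c), c)), a), pair(m(c, m(p(pair(c, c)), p(p(c)), c), c), c))   [R2 at 1.3.1]
2. m(m(pair(a, a), c, pair(p(a), a)), pair(m(m(p(pair(pair(c, c), c)), c, c), a, pair(m(pair(p(c), p(pair(a, c))), pair(p(a), a), c), c)), a), pair(m(c, m(p(pair(c, c)), p(p(c)), c), c), c))  →  m(pair(c, a), pair(m(m(p(pair(pair(c, c), c)), c, c), a, pair(m(pair(p(c), p(pair(a, c))), pair(p(a), a), c), c)), a), pair(m(c, m(p(pair(c, c)), p(p(c)), c), c), c))   [R3 at 1]
3. m(pair(c, a), pair(m(m(p(pair(pair(c, c), c)), c, c), a, pair(m(pair(p(c), p(pair(a, c))), pair(p(a), a), c), c)), a), pair(m(c, m(p(pair(c, c)), p(p(c)), c), c), c))  →  m(pair(c, a), pair(m(pair(a, c), a, pair(m(pair(p(c), p(pair(a, c))), pair(p(a), a), c), c)), a), pair(m(c, m(p(pair(c, c)), p(p(c)), c), c), c))   [R1 at 2.1.1]
4. m(pair(c, a), pair(m(pair(a, c), a, pair(m(pair(p(c), p(pair(a, c))), pair(p(a), a), c), c)), a), pair(m(c, m(p(pair(c, c)), p(p(c)), c), c), c))  →  m(pair(c, a), pair(m(pair(a, c), a, pair(p(a), c)), a), pair(m(c, m(p(pair(c, c)), p(p(c)), c), c), c))   [R4 at 2.1.3.1]
5. m(pair(c, a), pair(m(pair(a, c), a, pair(p(a), c)), a), pair(m(c, m(p(pair(c, c)), p(p(c)), c), c), c))  →  m(pair(c, a), pair(pair(c, c), a), pair(m(c, m(p(pair(c, c)), p(p(c)), c), c), c))   [R3 at 2.1]
6. m(pair(c, a), pair(pair(c, c), a), pair(m(c, m(p(pair(c, c)), p(p(c)), c), c), c))  →  m(pair(c, a), pair(pair(c, c), a), pair(p(a), c))   [R2 at 3.1]
7. m(pair(c, a), pair(pair(c, c), a), pair(p(a), c))  →  pair(c, c)   [R3 at ε]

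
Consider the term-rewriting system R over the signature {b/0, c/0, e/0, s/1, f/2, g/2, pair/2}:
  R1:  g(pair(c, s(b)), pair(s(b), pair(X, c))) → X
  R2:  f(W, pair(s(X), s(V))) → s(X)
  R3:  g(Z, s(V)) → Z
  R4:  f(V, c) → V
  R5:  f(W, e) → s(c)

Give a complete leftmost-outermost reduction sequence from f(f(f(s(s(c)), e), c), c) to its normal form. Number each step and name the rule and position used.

1. f(f(f(s(s(c)), e), c), c)  →  f(f(s(s(c)), e), c)   [R4 at ε]
2. f(f(s(s(c)), e), c)  →  f(s(s(c)), e)   [R4 at ε]
3. f(s(s(c)), e)  →  s(c)   [R5 at ε]

s(c)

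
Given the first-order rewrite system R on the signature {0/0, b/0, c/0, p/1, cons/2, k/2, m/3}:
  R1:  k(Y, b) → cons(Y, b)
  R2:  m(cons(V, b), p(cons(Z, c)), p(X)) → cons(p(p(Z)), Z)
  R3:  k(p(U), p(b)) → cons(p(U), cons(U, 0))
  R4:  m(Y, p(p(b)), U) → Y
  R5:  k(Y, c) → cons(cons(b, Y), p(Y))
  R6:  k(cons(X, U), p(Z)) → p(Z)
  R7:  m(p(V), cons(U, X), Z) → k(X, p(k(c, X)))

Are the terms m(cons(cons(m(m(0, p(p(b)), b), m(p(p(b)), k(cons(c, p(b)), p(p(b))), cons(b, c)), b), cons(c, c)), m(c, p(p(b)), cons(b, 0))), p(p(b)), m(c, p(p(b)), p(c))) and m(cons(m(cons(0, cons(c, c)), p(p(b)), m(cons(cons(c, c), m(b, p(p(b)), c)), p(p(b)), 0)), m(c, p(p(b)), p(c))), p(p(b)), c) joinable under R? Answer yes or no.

Reduce t₁ = m(cons(cons(m(m(0, p(p(b)), b), m(p(p(b)), k(cons(c, p(b)), p(p(b))), cons(b, c)), b), cons(c, c)), m(c, p(p(b)), cons(b, 0))), p(p(b)), m(c, p(p(b)), p(c))):
1. m(cons(cons(m(m(0, p(p(b)), b), m(p(p(b)), k(cons(c, p(b)), p(p(b))), cons(b, c)), b), cons(c, c)), m(c, p(p(b)), cons(b, 0))), p(p(b)), m(c, p(p(b)), p(c)))  →  cons(cons(m(m(0, p(p(b)), b), m(p(p(b)), k(cons(c, p(b)), p(p(b))), cons(b, c)), b), cons(c, c)), m(c, p(p(b)), cons(b, 0)))   [R4 at ε]
2. cons(cons(m(m(0, p(p(b)), b), m(p(p(b)), k(cons(c, p(b)), p(p(b))), cons(b, c)), b), cons(c, c)), m(c, p(p(b)), cons(b, 0)))  →  cons(cons(m(0, m(p(p(b)), k(cons(c, p(b)), p(p(b))), cons(b, c)), b), cons(c, c)), m(c, p(p(b)), cons(b, 0)))   [R4 at 1.1.1]
3. cons(cons(m(0, m(p(p(b)), k(cons(c, p(b)), p(p(b))), cons(b, c)), b), cons(c, c)), m(c, p(p(b)), cons(b, 0)))  →  cons(cons(m(0, m(p(p(b)), p(p(b)), cons(b, c)), b), cons(c, c)), m(c, p(p(b)), cons(b, 0)))   [R6 at 1.1.2.2]
4. cons(cons(m(0, m(p(p(b)), p(p(b)), cons(b, c)), b), cons(c, c)), m(c, p(p(b)), cons(b, 0)))  →  cons(cons(m(0, p(p(b)), b), cons(c, c)), m(c, p(p(b)), cons(b, 0)))   [R4 at 1.1.2]
5. cons(cons(m(0, p(p(b)), b), cons(c, c)), m(c, p(p(b)), cons(b, 0)))  →  cons(cons(0, cons(c, c)), m(c, p(p(b)), cons(b, 0)))   [R4 at 1.1]
6. cons(cons(0, cons(c, c)), m(c, p(p(b)), cons(b, 0)))  →  cons(cons(0, cons(c, c)), c)   [R4 at 2]

Reduce t₂ = m(cons(m(cons(0, cons(c, c)), p(p(b)), m(cons(cons(c, c), m(b, p(p(b)), c)), p(p(b)), 0)), m(c, p(p(b)), p(c))), p(p(b)), c):
1. m(cons(m(cons(0, cons(c, c)), p(p(b)), m(cons(cons(c, c), m(b, p(p(b)), c)), p(p(b)), 0)), m(c, p(p(b)), p(c))), p(p(b)), c)  →  cons(m(cons(0, cons(c, c)), p(p(b)), m(cons(cons(c, c), m(b, p(p(b)), c)), p(p(b)), 0)), m(c, p(p(b)), p(c)))   [R4 at ε]
2. cons(m(cons(0, cons(c, c)), p(p(b)), m(cons(cons(c, c), m(b, p(p(b)), c)), p(p(b)), 0)), m(c, p(p(b)), p(c)))  →  cons(cons(0, cons(c, c)), m(c, p(p(b)), p(c)))   [R4 at 1]
3. cons(cons(0, cons(c, c)), m(c, p(p(b)), p(c)))  →  cons(cons(0, cons(c, c)), c)   [R4 at 2]

yes — NF(t₁) = cons(cons(0, cons(c, c)), c), NF(t₂) = cons(cons(0, cons(c, c)), c)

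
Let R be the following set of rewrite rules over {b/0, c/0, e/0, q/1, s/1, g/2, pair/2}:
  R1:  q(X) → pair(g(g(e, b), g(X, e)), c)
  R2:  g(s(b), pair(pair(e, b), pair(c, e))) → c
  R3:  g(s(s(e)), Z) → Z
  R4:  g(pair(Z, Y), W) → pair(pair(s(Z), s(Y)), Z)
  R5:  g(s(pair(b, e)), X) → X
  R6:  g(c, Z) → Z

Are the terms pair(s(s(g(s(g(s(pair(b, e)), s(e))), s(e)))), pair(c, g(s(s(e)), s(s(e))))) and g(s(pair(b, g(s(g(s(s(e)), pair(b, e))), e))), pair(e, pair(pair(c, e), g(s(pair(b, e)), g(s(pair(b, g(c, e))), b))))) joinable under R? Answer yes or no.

Reduce t₁ = pair(s(s(g(s(g(s(pair(b, e)), s(e))), s(e)))), pair(c, g(s(s(e)), s(s(e))))):
1. pair(s(s(g(s(g(s(pair(b, e)), s(e))), s(e)))), pair(c, g(s(s(e)), s(s(e)))))  →  pair(s(s(g(s(s(e)), s(e)))), pair(c, g(s(s(e)), s(s(e)))))   [R5 at 1.1.1.1.1]
2. pair(s(s(g(s(s(e)), s(e)))), pair(c, g(s(s(e)), s(s(e)))))  →  pair(s(s(s(e))), pair(c, g(s(s(e)), s(s(e)))))   [R3 at 1.1.1]
3. pair(s(s(s(e))), pair(c, g(s(s(e)), s(s(e)))))  →  pair(s(s(s(e))), pair(c, s(s(e))))   [R3 at 2.2]

Reduce t₂ = g(s(pair(b, g(s(g(s(s(e)), pair(b, e))), e))), pair(e, pair(pair(c, e), g(s(pair(b, e)), g(s(pair(b, g(c, e))), b))))):
1. g(s(pair(b, g(s(g(s(s(e)), pair(b, e))), e))), pair(e, pair(pair(c, e), g(s(pair(b, e)), g(s(pair(b, g(c, e))), b)))))  →  g(s(pair(b, g(s(pair(b, e)), e))), pair(e, pair(pair(c, e), g(s(pair(b, e)), g(s(pair(b, g(c, e))), b)))))   [R3 at 1.1.2.1.1]
2. g(s(pair(b, g(s(pair(b, e)), e))), pair(e, pair(pair(c, e), g(s(pair(b, e)), g(s(pair(b, g(c, e))), b)))))  →  g(s(pair(b, e)), pair(e, pair(pair(c, e), g(s(pair(b, e)), g(s(pair(b, g(c, e))), b)))))   [R5 at 1.1.2]
3. g(s(pair(b, e)), pair(e, pair(pair(c, e), g(s(pair(b, e)), g(s(pair(b, g(c, e))), b)))))  →  pair(e, pair(pair(c, e), g(s(pair(b, e)), g(s(pair(b, g(c, e))), b))))   [R5 at ε]
4. pair(e, pair(pair(c, e), g(s(pair(b, e)), g(s(pair(b, g(c, e))), b))))  →  pair(e, pair(pair(c, e), g(s(pair(b, g(c, e))), b)))   [R5 at 2.2]
5. pair(e, pair(pair(c, e), g(s(pair(b, g(c, e))), b)))  →  pair(e, pair(pair(c, e), g(s(pair(b, e)), b)))   [R6 at 2.2.1.1.2]
6. pair(e, pair(pair(c, e), g(s(pair(b, e)), b)))  →  pair(e, pair(pair(c, e), b))   [R5 at 2.2]

no — NF(t₁) = pair(s(s(s(e))), pair(c, s(s(e)))), NF(t₂) = pair(e, pair(pair(c, e), b))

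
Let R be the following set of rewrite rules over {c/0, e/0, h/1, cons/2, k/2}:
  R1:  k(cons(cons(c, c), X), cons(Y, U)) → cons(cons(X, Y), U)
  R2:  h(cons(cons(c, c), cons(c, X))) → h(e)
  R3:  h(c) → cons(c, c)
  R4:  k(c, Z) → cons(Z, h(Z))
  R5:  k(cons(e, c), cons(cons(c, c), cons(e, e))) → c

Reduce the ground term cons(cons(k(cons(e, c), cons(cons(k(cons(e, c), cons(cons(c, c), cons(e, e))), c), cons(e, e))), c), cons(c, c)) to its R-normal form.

cons(cons(c, c), cons(c, c))

1. cons(cons(k(cons(e, c), cons(cons(k(cons(e, c), cons(cons(c, c), cons(e, e))), c), cons(e, e))), c), cons(c, c))  →  cons(cons(k(cons(e, c), cons(cons(c, c), cons(e, e))), c), cons(c, c))   [R5 at 1.1.2.1.1]
2. cons(cons(k(cons(e, c), cons(cons(c, c), cons(e, e))), c), cons(c, c))  →  cons(cons(c, c), cons(c, c))   [R5 at 1.1]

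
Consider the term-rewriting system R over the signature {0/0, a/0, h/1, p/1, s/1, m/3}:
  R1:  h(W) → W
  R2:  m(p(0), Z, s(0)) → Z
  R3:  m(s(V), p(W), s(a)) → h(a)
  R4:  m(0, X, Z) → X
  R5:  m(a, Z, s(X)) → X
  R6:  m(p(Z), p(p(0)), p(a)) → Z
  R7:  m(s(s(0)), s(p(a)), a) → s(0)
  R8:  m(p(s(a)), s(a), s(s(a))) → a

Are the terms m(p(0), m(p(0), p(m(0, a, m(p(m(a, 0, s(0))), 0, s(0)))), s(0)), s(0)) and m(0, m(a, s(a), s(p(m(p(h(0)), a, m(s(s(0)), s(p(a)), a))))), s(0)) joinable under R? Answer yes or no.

Reduce t₁ = m(p(0), m(p(0), p(m(0, a, m(p(m(a, 0, s(0))), 0, s(0)))), s(0)), s(0)):
1. m(p(0), m(p(0), p(m(0, a, m(p(m(a, 0, s(0))), 0, s(0)))), s(0)), s(0))  →  m(p(0), p(m(0, a, m(p(m(a, 0, s(0))), 0, s(0)))), s(0))   [R2 at ε]
2. m(p(0), p(m(0, a, m(p(m(a, 0, s(0))), 0, s(0)))), s(0))  →  p(m(0, a, m(p(m(a, 0, s(0))), 0, s(0))))   [R2 at ε]
3. p(m(0, a, m(p(m(a, 0, s(0))), 0, s(0))))  →  p(a)   [R4 at 1]

Reduce t₂ = m(0, m(a, s(a), s(p(m(p(h(0)), a, m(s(s(0)), s(p(a)), a))))), s(0)):
1. m(0, m(a, s(a), s(p(m(p(h(0)), a, m(s(s(0)), s(p(a)), a))))), s(0))  →  m(a, s(a), s(p(m(p(h(0)), a, m(s(s(0)), s(p(a)), a)))))   [R4 at ε]
2. m(a, s(a), s(p(m(p(h(0)), a, m(s(s(0)), s(p(a)), a)))))  →  p(m(p(h(0)), a, m(s(s(0)), s(p(a)), a)))   [R5 at ε]
3. p(m(p(h(0)), a, m(s(s(0)), s(p(a)), a)))  →  p(m(p(0), a, m(s(s(0)), s(p(a)), a)))   [R1 at 1.1.1]
4. p(m(p(0), a, m(s(s(0)), s(p(a)), a)))  →  p(m(p(0), a, s(0)))   [R7 at 1.3]
5. p(m(p(0), a, s(0)))  →  p(a)   [R2 at 1]

yes — NF(t₁) = p(a), NF(t₂) = p(a)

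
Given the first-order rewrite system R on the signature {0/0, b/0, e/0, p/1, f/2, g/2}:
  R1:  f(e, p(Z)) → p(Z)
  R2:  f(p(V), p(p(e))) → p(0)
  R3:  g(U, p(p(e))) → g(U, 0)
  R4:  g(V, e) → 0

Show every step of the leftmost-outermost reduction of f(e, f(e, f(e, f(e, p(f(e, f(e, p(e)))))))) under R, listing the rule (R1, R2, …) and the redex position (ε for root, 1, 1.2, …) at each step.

p(p(e))

1. f(e, f(e, f(e, f(e, p(f(e, f(e, p(e))))))))  →  f(e, f(e, f(e, p(f(e, f(e, p(e)))))))   [R1 at 2.2.2]
2. f(e, f(e, f(e, p(f(e, f(e, p(e)))))))  →  f(e, f(e, p(f(e, f(e, p(e))))))   [R1 at 2.2]
3. f(e, f(e, p(f(e, f(e, p(e))))))  →  f(e, p(f(e, f(e, p(e)))))   [R1 at 2]
4. f(e, p(f(e, f(e, p(e)))))  →  p(f(e, f(e, p(e))))   [R1 at ε]
5. p(f(e, f(e, p(e))))  →  p(f(e, p(e)))   [R1 at 1.2]
6. p(f(e, p(e)))  →  p(p(e))   [R1 at 1]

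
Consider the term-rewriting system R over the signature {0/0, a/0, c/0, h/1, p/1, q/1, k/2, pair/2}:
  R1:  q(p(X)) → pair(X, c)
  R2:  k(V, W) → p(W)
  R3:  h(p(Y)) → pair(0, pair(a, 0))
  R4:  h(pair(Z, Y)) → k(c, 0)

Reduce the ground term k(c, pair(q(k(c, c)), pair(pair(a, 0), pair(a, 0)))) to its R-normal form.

p(pair(pair(c, c), pair(pair(a, 0), pair(a, 0))))

1. k(c, pair(q(k(c, c)), pair(pair(a, 0), pair(a, 0))))  →  p(pair(q(k(c, c)), pair(pair(a, 0), pair(a, 0))))   [R2 at ε]
2. p(pair(q(k(c, c)), pair(pair(a, 0), pair(a, 0))))  →  p(pair(q(p(c)), pair(pair(a, 0), pair(a, 0))))   [R2 at 1.1.1]
3. p(pair(q(p(c)), pair(pair(a, 0), pair(a, 0))))  →  p(pair(pair(c, c), pair(pair(a, 0), pair(a, 0))))   [R1 at 1.1]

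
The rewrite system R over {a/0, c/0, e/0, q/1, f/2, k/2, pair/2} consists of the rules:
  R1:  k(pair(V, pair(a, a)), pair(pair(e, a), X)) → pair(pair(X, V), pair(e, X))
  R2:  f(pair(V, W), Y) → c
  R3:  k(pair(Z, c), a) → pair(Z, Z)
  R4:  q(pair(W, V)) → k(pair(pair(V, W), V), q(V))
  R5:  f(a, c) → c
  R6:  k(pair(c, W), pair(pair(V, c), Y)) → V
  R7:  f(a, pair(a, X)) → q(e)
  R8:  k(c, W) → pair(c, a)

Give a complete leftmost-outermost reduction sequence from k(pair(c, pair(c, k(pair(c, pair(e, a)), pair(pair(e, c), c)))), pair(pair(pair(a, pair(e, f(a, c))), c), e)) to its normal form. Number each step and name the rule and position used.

1. k(pair(c, pair(c, k(pair(c, pair(e, a)), pair(pair(e, c), c)))), pair(pair(pair(a, pair(e, f(a, c))), c), e))  →  pair(a, pair(e, f(a, c)))   [R6 at ε]
2. pair(a, pair(e, f(a, c)))  →  pair(a, pair(e, c))   [R5 at 2.2]

pair(a, pair(e, c))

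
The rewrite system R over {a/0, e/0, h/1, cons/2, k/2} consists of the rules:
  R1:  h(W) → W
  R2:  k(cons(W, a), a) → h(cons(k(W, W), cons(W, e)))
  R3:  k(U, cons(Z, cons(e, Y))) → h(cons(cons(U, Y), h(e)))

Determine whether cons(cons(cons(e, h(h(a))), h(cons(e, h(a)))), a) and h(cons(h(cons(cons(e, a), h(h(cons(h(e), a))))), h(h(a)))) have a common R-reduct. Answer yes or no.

Reduce t₁ = cons(cons(cons(e, h(h(a))), h(cons(e, h(a)))), a):
1. cons(cons(cons(e, h(h(a))), h(cons(e, h(a)))), a)  →  cons(cons(cons(e, h(a)), h(cons(e, h(a)))), a)   [R1 at 1.1.2]
2. cons(cons(cons(e, h(a)), h(cons(e, h(a)))), a)  →  cons(cons(cons(e, a), h(cons(e, h(a)))), a)   [R1 at 1.1.2]
3. cons(cons(cons(e, a), h(cons(e, h(a)))), a)  →  cons(cons(cons(e, a), cons(e, h(a))), a)   [R1 at 1.2]
4. cons(cons(cons(e, a), cons(e, h(a))), a)  →  cons(cons(cons(e, a), cons(e, a)), a)   [R1 at 1.2.2]

Reduce t₂ = h(cons(h(cons(cons(e, a), h(h(cons(h(e), a))))), h(h(a)))):
1. h(cons(h(cons(cons(e, a), h(h(cons(h(e), a))))), h(h(a))))  →  cons(h(cons(cons(e, a), h(h(cons(h(e), a))))), h(h(a)))   [R1 at ε]
2. cons(h(cons(cons(e, a), h(h(cons(h(e), a))))), h(h(a)))  →  cons(cons(cons(e, a), h(h(cons(h(e), a)))), h(h(a)))   [R1 at 1]
3. cons(cons(cons(e, a), h(h(cons(h(e), a)))), h(h(a)))  →  cons(cons(cons(e, a), h(cons(h(e), a))), h(h(a)))   [R1 at 1.2]
4. cons(cons(cons(e, a), h(cons(h(e), a))), h(h(a)))  →  cons(cons(cons(e, a), cons(h(e), a)), h(h(a)))   [R1 at 1.2]
5. cons(cons(cons(e, a), cons(h(e), a)), h(h(a)))  →  cons(cons(cons(e, a), cons(e, a)), h(h(a)))   [R1 at 1.2.1]
6. cons(cons(cons(e, a), cons(e, a)), h(h(a)))  →  cons(cons(cons(e, a), cons(e, a)), h(a))   [R1 at 2]
7. cons(cons(cons(e, a), cons(e, a)), h(a))  →  cons(cons(cons(e, a), cons(e, a)), a)   [R1 at 2]

yes — NF(t₁) = cons(cons(cons(e, a), cons(e, a)), a), NF(t₂) = cons(cons(cons(e, a), cons(e, a)), a)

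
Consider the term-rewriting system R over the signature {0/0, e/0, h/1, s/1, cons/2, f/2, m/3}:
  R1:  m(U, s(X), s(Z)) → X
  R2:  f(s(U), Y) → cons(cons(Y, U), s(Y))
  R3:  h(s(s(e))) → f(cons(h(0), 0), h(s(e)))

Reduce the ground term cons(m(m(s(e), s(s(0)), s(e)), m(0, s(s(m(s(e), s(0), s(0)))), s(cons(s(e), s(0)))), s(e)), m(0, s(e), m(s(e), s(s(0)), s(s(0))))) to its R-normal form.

1. cons(m(m(s(e), s(s(0)), s(e)), m(0, s(s(m(s(e), s(0), s(0)))), s(cons(s(e), s(0)))), s(e)), m(0, s(e), m(s(e), s(s(0)), s(s(0)))))  →  cons(m(s(0), m(0, s(s(m(s(e), s(0), s(0)))), s(cons(s(e), s(0)))), s(e)), m(0, s(e), m(s(e), s(s(0)), s(s(0)))))   [R1 at 1.1]
2. cons(m(s(0), m(0, s(s(m(s(e), s(0), s(0)))), s(cons(s(e), s(0)))), s(e)), m(0, s(e), m(s(e), s(s(0)), s(s(0)))))  →  cons(m(s(0), s(m(s(e), s(0), s(0))), s(e)), m(0, s(e), m(s(e), s(s(0)), s(s(0)))))   [R1 at 1.2]
3. cons(m(s(0), s(m(s(e), s(0), s(0))), s(e)), m(0, s(e), m(s(e), s(s(0)), s(s(0)))))  →  cons(m(s(e), s(0), s(0)), m(0, s(e), m(s(e), s(s(0)), s(s(0)))))   [R1 at 1]
4. cons(m(s(e), s(0), s(0)), m(0, s(e), m(s(e), s(s(0)), s(s(0)))))  →  cons(0, m(0, s(e), m(s(e), s(s(0)), s(s(0)))))   [R1 at 1]
5. cons(0, m(0, s(e), m(s(e), s(s(0)), s(s(0)))))  →  cons(0, m(0, s(e), s(0)))   [R1 at 2.3]
6. cons(0, m(0, s(e), s(0)))  →  cons(0, e)   [R1 at 2]

cons(0, e)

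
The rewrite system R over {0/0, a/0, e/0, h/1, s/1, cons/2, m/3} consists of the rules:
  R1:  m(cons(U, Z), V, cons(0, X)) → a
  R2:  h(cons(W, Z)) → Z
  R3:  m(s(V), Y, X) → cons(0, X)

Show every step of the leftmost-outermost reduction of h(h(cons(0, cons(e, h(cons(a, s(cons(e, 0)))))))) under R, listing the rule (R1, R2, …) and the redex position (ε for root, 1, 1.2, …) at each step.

1. h(h(cons(0, cons(e, h(cons(a, s(cons(e, 0))))))))  →  h(cons(e, h(cons(a, s(cons(e, 0))))))   [R2 at 1]
2. h(cons(e, h(cons(a, s(cons(e, 0))))))  →  h(cons(a, s(cons(e, 0))))   [R2 at ε]
3. h(cons(a, s(cons(e, 0))))  →  s(cons(e, 0))   [R2 at ε]

s(cons(e, 0))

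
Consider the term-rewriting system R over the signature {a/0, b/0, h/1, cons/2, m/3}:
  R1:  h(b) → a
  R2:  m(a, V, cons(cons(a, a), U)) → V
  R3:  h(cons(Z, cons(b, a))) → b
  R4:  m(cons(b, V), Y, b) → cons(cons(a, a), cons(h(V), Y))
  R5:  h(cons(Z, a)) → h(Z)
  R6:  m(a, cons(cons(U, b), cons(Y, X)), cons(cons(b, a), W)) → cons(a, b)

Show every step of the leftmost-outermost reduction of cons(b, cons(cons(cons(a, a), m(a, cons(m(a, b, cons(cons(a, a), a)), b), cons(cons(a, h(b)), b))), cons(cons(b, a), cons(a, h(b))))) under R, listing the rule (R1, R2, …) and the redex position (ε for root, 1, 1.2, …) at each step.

1. cons(b, cons(cons(cons(a, a), m(a, cons(m(a, b, cons(cons(a, a), a)), b), cons(cons(a, h(b)), b))), cons(cons(b, a), cons(a, h(b)))))  →  cons(b, cons(cons(cons(a, a), m(a, cons(b, b), cons(cons(a, h(b)), b))), cons(cons(b, a), cons(a, h(b)))))   [R2 at 2.1.2.2.1]
2. cons(b, cons(cons(cons(a, a), m(a, cons(b, b), cons(cons(a, h(b)), b))), cons(cons(b, a), cons(a, h(b)))))  →  cons(b, cons(cons(cons(a, a), m(a, cons(b, b), cons(cons(a, a), b))), cons(cons(b, a), cons(a, h(b)))))   [R1 at 2.1.2.3.1.2]
3. cons(b, cons(cons(cons(a, a), m(a, cons(b, b), cons(cons(a, a), b))), cons(cons(b, a), cons(a, h(b)))))  →  cons(b, cons(cons(cons(a, a), cons(b, b)), cons(cons(b, a), cons(a, h(b)))))   [R2 at 2.1.2]
4. cons(b, cons(cons(cons(a, a), cons(b, b)), cons(cons(b, a), cons(a, h(b)))))  →  cons(b, cons(cons(cons(a, a), cons(b, b)), cons(cons(b, a), cons(a, a))))   [R1 at 2.2.2.2]

cons(b, cons(cons(cons(a, a), cons(b, b)), cons(cons(b, a), cons(a, a))))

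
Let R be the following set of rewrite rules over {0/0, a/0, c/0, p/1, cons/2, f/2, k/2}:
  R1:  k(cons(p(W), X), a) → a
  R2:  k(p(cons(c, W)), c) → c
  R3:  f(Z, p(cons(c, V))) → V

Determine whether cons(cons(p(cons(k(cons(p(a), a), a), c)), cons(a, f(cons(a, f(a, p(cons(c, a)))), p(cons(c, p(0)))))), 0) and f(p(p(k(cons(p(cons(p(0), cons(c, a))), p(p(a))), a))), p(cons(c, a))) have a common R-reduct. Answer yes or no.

Reduce t₁ = cons(cons(p(cons(k(cons(p(a), a), a), c)), cons(a, f(cons(a, f(a, p(cons(c, a)))), p(cons(c, p(0)))))), 0):
1. cons(cons(p(cons(k(cons(p(a), a), a), c)), cons(a, f(cons(a, f(a, p(cons(c, a)))), p(cons(c, p(0)))))), 0)  →  cons(cons(p(cons(a, c)), cons(a, f(cons(a, f(a, p(cons(c, a)))), p(cons(c, p(0)))))), 0)   [R1 at 1.1.1.1]
2. cons(cons(p(cons(a, c)), cons(a, f(cons(a, f(a, p(cons(c, a)))), p(cons(c, p(0)))))), 0)  →  cons(cons(p(cons(a, c)), cons(a, p(0))), 0)   [R3 at 1.2.2]

Reduce t₂ = f(p(p(k(cons(p(cons(p(0), cons(c, a))), p(p(a))), a))), p(cons(c, a))):
1. f(p(p(k(cons(p(cons(p(0), cons(c, a))), p(p(a))), a))), p(cons(c, a)))  →  a   [R3 at ε]

no — NF(t₁) = cons(cons(p(cons(a, c)), cons(a, p(0))), 0), NF(t₂) = a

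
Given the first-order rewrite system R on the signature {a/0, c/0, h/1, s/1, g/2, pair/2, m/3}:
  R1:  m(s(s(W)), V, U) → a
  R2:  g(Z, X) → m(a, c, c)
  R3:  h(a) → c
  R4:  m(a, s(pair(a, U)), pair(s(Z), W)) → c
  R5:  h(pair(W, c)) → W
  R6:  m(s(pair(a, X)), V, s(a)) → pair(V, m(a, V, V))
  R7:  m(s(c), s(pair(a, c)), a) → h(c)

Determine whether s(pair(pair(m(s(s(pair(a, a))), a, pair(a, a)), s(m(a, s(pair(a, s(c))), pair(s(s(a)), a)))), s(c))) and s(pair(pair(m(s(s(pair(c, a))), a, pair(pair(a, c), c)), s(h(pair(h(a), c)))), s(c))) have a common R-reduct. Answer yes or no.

yes — NF(t₁) = s(pair(pair(a, s(c)), s(c))), NF(t₂) = s(pair(pair(a, s(c)), s(c)))

Reduce t₁ = s(pair(pair(m(s(s(pair(a, a))), a, pair(a, a)), s(m(a, s(pair(a, s(c))), pair(s(s(a)), a)))), s(c))):
1. s(pair(pair(m(s(s(pair(a, a))), a, pair(a, a)), s(m(a, s(pair(a, s(c))), pair(s(s(a)), a)))), s(c)))  →  s(pair(pair(a, s(m(a, s(pair(a, s(c))), pair(s(s(a)), a)))), s(c)))   [R1 at 1.1.1]
2. s(pair(pair(a, s(m(a, s(pair(a, s(c))), pair(s(s(a)), a)))), s(c)))  →  s(pair(pair(a, s(c)), s(c)))   [R4 at 1.1.2.1]

Reduce t₂ = s(pair(pair(m(s(s(pair(c, a))), a, pair(pair(a, c), c)), s(h(pair(h(a), c)))), s(c))):
1. s(pair(pair(m(s(s(pair(c, a))), a, pair(pair(a, c), c)), s(h(pair(h(a), c)))), s(c)))  →  s(pair(pair(a, s(h(pair(h(a), c)))), s(c)))   [R1 at 1.1.1]
2. s(pair(pair(a, s(h(pair(h(a), c)))), s(c)))  →  s(pair(pair(a, s(h(a))), s(c)))   [R5 at 1.1.2.1]
3. s(pair(pair(a, s(h(a))), s(c)))  →  s(pair(pair(a, s(c)), s(c)))   [R3 at 1.1.2.1]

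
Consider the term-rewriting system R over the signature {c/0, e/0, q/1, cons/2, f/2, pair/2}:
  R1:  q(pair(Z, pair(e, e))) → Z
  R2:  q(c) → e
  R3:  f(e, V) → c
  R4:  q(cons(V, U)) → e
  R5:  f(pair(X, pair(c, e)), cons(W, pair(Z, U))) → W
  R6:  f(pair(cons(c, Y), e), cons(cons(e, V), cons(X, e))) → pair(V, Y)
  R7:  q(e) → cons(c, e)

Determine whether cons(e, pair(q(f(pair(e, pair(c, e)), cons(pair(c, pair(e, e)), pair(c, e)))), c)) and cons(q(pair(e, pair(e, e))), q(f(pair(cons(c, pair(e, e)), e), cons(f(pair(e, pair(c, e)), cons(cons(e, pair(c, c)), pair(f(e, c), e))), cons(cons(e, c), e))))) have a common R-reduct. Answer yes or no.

yes — NF(t₁) = cons(e, pair(c, c)), NF(t₂) = cons(e, pair(c, c))

Reduce t₁ = cons(e, pair(q(f(pair(e, pair(c, e)), cons(pair(c, pair(e, e)), pair(c, e)))), c)):
1. cons(e, pair(q(f(pair(e, pair(c, e)), cons(pair(c, pair(e, e)), pair(c, e)))), c))  →  cons(e, pair(q(pair(c, pair(e, e))), c))   [R5 at 2.1.1]
2. cons(e, pair(q(pair(c, pair(e, e))), c))  →  cons(e, pair(c, c))   [R1 at 2.1]

Reduce t₂ = cons(q(pair(e, pair(e, e))), q(f(pair(cons(c, pair(e, e)), e), cons(f(pair(e, pair(c, e)), cons(cons(e, pair(c, c)), pair(f(e, c), e))), cons(cons(e, c), e))))):
1. cons(q(pair(e, pair(e, e))), q(f(pair(cons(c, pair(e, e)), e), cons(f(pair(e, pair(c, e)), cons(cons(e, pair(c, c)), pair(f(e, c), e))), cons(cons(e, c), e)))))  →  cons(e, q(f(pair(cons(c, pair(e, e)), e), cons(f(pair(e, pair(c, e)), cons(cons(e, pair(c, c)), pair(f(e, c), e))), cons(cons(e, c), e)))))   [R1 at 1]
2. cons(e, q(f(pair(cons(c, pair(e, e)), e), cons(f(pair(e, pair(c, e)), cons(cons(e, pair(c, c)), pair(f(e, c), e))), cons(cons(e, c), e)))))  →  cons(e, q(f(pair(cons(c, pair(e, e)), e), cons(cons(e, pair(c, c)), cons(cons(e, c), e)))))   [R5 at 2.1.2.1]
3. cons(e, q(f(pair(cons(c, pair(e, e)), e), cons(cons(e, pair(c, c)), cons(cons(e, c), e)))))  →  cons(e, q(pair(pair(c, c), pair(e, e))))   [R6 at 2.1]
4. cons(e, q(pair(pair(c, c), pair(e, e))))  →  cons(e, pair(c, c))   [R1 at 2]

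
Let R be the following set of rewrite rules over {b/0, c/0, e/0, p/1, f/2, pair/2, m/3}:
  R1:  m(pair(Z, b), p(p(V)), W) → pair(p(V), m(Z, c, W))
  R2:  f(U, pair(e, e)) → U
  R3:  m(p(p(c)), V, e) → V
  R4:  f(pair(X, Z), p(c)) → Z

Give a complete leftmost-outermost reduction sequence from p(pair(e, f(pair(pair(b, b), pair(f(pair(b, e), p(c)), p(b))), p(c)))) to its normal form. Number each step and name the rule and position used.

p(pair(e, pair(e, p(b))))

1. p(pair(e, f(pair(pair(b, b), pair(f(pair(b, e), p(c)), p(b))), p(c))))  →  p(pair(e, pair(f(pair(b, e), p(c)), p(b))))   [R4 at 1.2]
2. p(pair(e, pair(f(pair(b, e), p(c)), p(b))))  →  p(pair(e, pair(e, p(b))))   [R4 at 1.2.1]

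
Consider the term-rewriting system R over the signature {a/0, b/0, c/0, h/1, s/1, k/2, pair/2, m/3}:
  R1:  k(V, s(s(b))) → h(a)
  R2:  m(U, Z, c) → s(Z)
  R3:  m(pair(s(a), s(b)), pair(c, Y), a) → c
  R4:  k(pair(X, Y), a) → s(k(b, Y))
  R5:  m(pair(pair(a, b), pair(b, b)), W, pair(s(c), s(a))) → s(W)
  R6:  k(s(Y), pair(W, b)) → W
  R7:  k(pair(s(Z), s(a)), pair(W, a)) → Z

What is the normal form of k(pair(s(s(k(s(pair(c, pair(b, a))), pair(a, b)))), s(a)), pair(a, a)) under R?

s(a)

1. k(pair(s(s(k(s(pair(c, pair(b, a))), pair(a, b)))), s(a)), pair(a, a))  →  s(k(s(pair(c, pair(b, a))), pair(a, b)))   [R7 at ε]
2. s(k(s(pair(c, pair(b, a))), pair(a, b)))  →  s(a)   [R6 at 1]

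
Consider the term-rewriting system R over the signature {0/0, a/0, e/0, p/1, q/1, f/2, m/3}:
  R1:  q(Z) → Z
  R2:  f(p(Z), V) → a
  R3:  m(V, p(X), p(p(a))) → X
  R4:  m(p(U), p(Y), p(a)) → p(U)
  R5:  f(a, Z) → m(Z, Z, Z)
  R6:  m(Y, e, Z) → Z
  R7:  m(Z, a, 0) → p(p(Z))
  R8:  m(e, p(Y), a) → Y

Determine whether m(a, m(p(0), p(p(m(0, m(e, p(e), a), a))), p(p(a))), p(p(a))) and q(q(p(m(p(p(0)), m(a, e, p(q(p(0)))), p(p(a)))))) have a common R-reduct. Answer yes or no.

no — NF(t₁) = a, NF(t₂) = p(p(0))

Reduce t₁ = m(a, m(p(0), p(p(m(0, m(e, p(e), a), a))), p(p(a))), p(p(a))):
1. m(a, m(p(0), p(p(m(0, m(e, p(e), a), a))), p(p(a))), p(p(a)))  →  m(a, p(m(0, m(e, p(e), a), a)), p(p(a)))   [R3 at 2]
2. m(a, p(m(0, m(e, p(e), a), a)), p(p(a)))  →  m(0, m(e, p(e), a), a)   [R3 at ε]
3. m(0, m(e, p(e), a), a)  →  m(0, e, a)   [R8 at 2]
4. m(0, e, a)  →  a   [R6 at ε]

Reduce t₂ = q(q(p(m(p(p(0)), m(a, e, p(q(p(0)))), p(p(a)))))):
1. q(q(p(m(p(p(0)), m(a, e, p(q(p(0)))), p(p(a))))))  →  q(p(m(p(p(0)), m(a, e, p(q(p(0)))), p(p(a)))))   [R1 at ε]
2. q(p(m(p(p(0)), m(a, e, p(q(p(0)))), p(p(a)))))  →  p(m(p(p(0)), m(a, e, p(q(p(0)))), p(p(a))))   [R1 at ε]
3. p(m(p(p(0)), m(a, e, p(q(p(0)))), p(p(a))))  →  p(m(p(p(0)), p(q(p(0))), p(p(a))))   [R6 at 1.2]
4. p(m(p(p(0)), p(q(p(0))), p(p(a))))  →  p(q(p(0)))   [R3 at 1]
5. p(q(p(0)))  →  p(p(0))   [R1 at 1]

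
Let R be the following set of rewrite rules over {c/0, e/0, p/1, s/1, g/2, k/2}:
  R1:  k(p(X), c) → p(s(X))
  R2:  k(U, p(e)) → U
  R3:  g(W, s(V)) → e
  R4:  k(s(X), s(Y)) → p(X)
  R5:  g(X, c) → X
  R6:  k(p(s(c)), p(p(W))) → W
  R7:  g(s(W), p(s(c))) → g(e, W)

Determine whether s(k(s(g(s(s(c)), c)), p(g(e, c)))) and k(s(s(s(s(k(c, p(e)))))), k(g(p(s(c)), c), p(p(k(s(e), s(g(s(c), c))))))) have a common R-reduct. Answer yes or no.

Reduce t₁ = s(k(s(g(s(s(c)), c)), p(g(e, c)))):
1. s(k(s(g(s(s(c)), c)), p(g(e, c))))  →  s(k(s(s(s(c))), p(g(e, c))))   [R5 at 1.1.1]
2. s(k(s(s(s(c))), p(g(e, c))))  →  s(k(s(s(s(c))), p(e)))   [R5 at 1.2.1]
3. s(k(s(s(s(c))), p(e)))  →  s(s(s(s(c))))   [R2 at 1]

Reduce t₂ = k(s(s(s(s(k(c, p(e)))))), k(g(p(s(c)), c), p(p(k(s(e), s(g(s(c), c))))))):
1. k(s(s(s(s(k(c, p(e)))))), k(g(p(s(c)), c), p(p(k(s(e), s(g(s(c), c)))))))  →  k(s(s(s(s(c)))), k(g(p(s(c)), c), p(p(k(s(e), s(g(s(c), c)))))))   [R2 at 1.1.1.1.1]
2. k(s(s(s(s(c)))), k(g(p(s(c)), c), p(p(k(s(e), s(g(s(c), c)))))))  →  k(s(s(s(s(c)))), k(p(s(c)), p(p(k(s(e), s(g(s(c), c)))))))   [R5 at 2.1]
3. k(s(s(s(s(c)))), k(p(s(c)), p(p(k(s(e), s(g(s(c), c)))))))  →  k(s(s(s(s(c)))), k(s(e), s(g(s(c), c))))   [R6 at 2]
4. k(s(s(s(s(c)))), k(s(e), s(g(s(c), c))))  →  k(s(s(s(s(c)))), p(e))   [R4 at 2]
5. k(s(s(s(s(c)))), p(e))  →  s(s(s(s(c))))   [R2 at ε]

yes — NF(t₁) = s(s(s(s(c)))), NF(t₂) = s(s(s(s(c))))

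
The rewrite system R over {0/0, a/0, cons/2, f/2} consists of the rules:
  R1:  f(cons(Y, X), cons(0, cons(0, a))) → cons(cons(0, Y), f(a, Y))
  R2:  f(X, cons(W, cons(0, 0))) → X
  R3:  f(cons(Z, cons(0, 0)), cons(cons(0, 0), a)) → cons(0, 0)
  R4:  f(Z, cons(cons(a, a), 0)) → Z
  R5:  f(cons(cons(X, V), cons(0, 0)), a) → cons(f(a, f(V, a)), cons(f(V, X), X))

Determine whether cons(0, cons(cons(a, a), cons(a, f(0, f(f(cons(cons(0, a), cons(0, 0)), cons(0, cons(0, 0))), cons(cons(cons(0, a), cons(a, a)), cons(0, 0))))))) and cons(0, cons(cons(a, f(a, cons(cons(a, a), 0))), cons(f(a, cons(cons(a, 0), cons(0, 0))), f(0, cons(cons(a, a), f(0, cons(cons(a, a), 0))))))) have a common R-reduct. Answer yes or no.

yes — NF(t₁) = cons(0, cons(cons(a, a), cons(a, 0))), NF(t₂) = cons(0, cons(cons(a, a), cons(a, 0)))

Reduce t₁ = cons(0, cons(cons(a, a), cons(a, f(0, f(f(cons(cons(0, a), cons(0, 0)), cons(0, cons(0, 0))), cons(cons(cons(0, a), cons(a, a)), cons(0, 0))))))):
1. cons(0, cons(cons(a, a), cons(a, f(0, f(f(cons(cons(0, a), cons(0, 0)), cons(0, cons(0, 0))), cons(cons(cons(0, a), cons(a, a)), cons(0, 0)))))))  →  cons(0, cons(cons(a, a), cons(a, f(0, f(cons(cons(0, a), cons(0, 0)), cons(0, cons(0, 0)))))))   [R2 at 2.2.2.2]
2. cons(0, cons(cons(a, a), cons(a, f(0, f(cons(cons(0, a), cons(0, 0)), cons(0, cons(0, 0)))))))  →  cons(0, cons(cons(a, a), cons(a, f(0, cons(cons(0, a), cons(0, 0))))))   [R2 at 2.2.2.2]
3. cons(0, cons(cons(a, a), cons(a, f(0, cons(cons(0, a), cons(0, 0))))))  →  cons(0, cons(cons(a, a), cons(a, 0)))   [R2 at 2.2.2]

Reduce t₂ = cons(0, cons(cons(a, f(a, cons(cons(a, a), 0))), cons(f(a, cons(cons(a, 0), cons(0, 0))), f(0, cons(cons(a, a), f(0, cons(cons(a, a), 0))))))):
1. cons(0, cons(cons(a, f(a, cons(cons(a, a), 0))), cons(f(a, cons(cons(a, 0), cons(0, 0))), f(0, cons(cons(a, a), f(0, cons(cons(a, a), 0)))))))  →  cons(0, cons(cons(a, a), cons(f(a, cons(cons(a, 0), cons(0, 0))), f(0, cons(cons(a, a), f(0, cons(cons(a, a), 0)))))))   [R4 at 2.1.2]
2. cons(0, cons(cons(a, a), cons(f(a, cons(cons(a, 0), cons(0, 0))), f(0, cons(cons(a, a), f(0, cons(cons(a, a), 0)))))))  →  cons(0, cons(cons(a, a), cons(a, f(0, cons(cons(a, a), f(0, cons(cons(a, a), 0)))))))   [R2 at 2.2.1]
3. cons(0, cons(cons(a, a), cons(a, f(0, cons(cons(a, a), f(0, cons(cons(a, a), 0)))))))  →  cons(0, cons(cons(a, a), cons(a, f(0, cons(cons(a, a), 0)))))   [R4 at 2.2.2.2.2]
4. cons(0, cons(cons(a, a), cons(a, f(0, cons(cons(a, a), 0)))))  →  cons(0, cons(cons(a, a), cons(a, 0)))   [R4 at 2.2.2]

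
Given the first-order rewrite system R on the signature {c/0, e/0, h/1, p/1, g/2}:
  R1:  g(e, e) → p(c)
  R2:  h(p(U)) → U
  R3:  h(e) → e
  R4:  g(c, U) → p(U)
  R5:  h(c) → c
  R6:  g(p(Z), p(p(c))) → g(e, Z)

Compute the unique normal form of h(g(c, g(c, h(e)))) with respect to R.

p(e)

1. h(g(c, g(c, h(e))))  →  h(p(g(c, h(e))))   [R4 at 1]
2. h(p(g(c, h(e))))  →  g(c, h(e))   [R2 at ε]
3. g(c, h(e))  →  p(h(e))   [R4 at ε]
4. p(h(e))  →  p(e)   [R3 at 1]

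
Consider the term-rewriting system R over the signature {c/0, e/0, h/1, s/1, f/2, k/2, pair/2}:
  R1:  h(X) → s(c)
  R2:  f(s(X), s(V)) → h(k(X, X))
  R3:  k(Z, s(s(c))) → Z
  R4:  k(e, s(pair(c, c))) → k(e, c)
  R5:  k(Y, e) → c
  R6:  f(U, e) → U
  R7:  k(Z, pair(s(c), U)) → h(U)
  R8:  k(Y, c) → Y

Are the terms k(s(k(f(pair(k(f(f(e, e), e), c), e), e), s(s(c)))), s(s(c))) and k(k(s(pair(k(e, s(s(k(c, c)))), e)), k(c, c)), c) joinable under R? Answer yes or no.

yes — NF(t₁) = s(pair(e, e)), NF(t₂) = s(pair(e, e))

Reduce t₁ = k(s(k(f(pair(k(f(f(e, e), e), c), e), e), s(s(c)))), s(s(c))):
1. k(s(k(f(pair(k(f(f(e, e), e), c), e), e), s(s(c)))), s(s(c)))  →  s(k(f(pair(k(f(f(e, e), e), c), e), e), s(s(c))))   [R3 at ε]
2. s(k(f(pair(k(f(f(e, e), e), c), e), e), s(s(c))))  →  s(f(pair(k(f(f(e, e), e), c), e), e))   [R3 at 1]
3. s(f(pair(k(f(f(e, e), e), c), e), e))  →  s(pair(k(f(f(e, e), e), c), e))   [R6 at 1]
4. s(pair(k(f(f(e, e), e), c), e))  →  s(pair(f(f(e, e), e), e))   [R8 at 1.1]
5. s(pair(f(f(e, e), e), e))  →  s(pair(f(e, e), e))   [R6 at 1.1]
6. s(pair(f(e, e), e))  →  s(pair(e, e))   [R6 at 1.1]

Reduce t₂ = k(k(s(pair(k(e, s(s(k(c, c)))), e)), k(c, c)), c):
1. k(k(s(pair(k(e, s(s(k(c, c)))), e)), k(c, c)), c)  →  k(s(pair(k(e, s(s(k(c, c)))), e)), k(c, c))   [R8 at ε]
2. k(s(pair(k(e, s(s(k(c, c)))), e)), k(c, c))  →  k(s(pair(k(e, s(s(c))), e)), k(c, c))   [R8 at 1.1.1.2.1.1]
3. k(s(pair(k(e, s(s(c))), e)), k(c, c))  →  k(s(pair(e, e)), k(c, c))   [R3 at 1.1.1]
4. k(s(pair(e, e)), k(c, c))  →  k(s(pair(e, e)), c)   [R8 at 2]
5. k(s(pair(e, e)), c)  →  s(pair(e, e))   [R8 at ε]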